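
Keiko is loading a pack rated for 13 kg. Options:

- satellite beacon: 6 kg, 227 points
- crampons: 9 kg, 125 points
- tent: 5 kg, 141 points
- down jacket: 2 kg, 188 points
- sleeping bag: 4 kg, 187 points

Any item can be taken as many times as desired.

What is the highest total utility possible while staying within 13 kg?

1128

Ranking by ratio (utility/kg): down jacket 94.00, sleeping bag 46.75, satellite beacon 37.83.
Taking 6×down jacket: 12 kg used, 1128 in utility.
The spare 1 kg is too small for any remaining item, and no exchange beats 1128.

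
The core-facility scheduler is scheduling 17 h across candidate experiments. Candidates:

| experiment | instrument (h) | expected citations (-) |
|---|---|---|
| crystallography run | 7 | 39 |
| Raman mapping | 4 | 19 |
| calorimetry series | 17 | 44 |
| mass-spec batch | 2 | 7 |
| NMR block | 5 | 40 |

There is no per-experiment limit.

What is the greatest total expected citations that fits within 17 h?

Ranking by ratio (expected citations/h): NMR block 8.00, crystallography run 5.57, Raman mapping 4.75, mass-spec batch 3.50.
The ratio ordering already packs tightly: mass-spec batch + 3×NMR block, 17 h, 127.

127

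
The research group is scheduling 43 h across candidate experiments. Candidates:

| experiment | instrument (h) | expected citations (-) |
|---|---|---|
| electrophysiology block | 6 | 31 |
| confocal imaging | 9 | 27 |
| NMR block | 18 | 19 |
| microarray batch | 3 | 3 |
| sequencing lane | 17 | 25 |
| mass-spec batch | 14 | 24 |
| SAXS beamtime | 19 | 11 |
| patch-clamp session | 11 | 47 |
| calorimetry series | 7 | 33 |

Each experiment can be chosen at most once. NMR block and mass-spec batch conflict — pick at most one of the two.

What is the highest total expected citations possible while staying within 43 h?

Electrophysiology block + confocal imaging + microarray batch + patch-clamp session + calorimetry series uses 36 of the 43 h and totals 141.
That's the maximum — no feasible swap from here does better than 141.

141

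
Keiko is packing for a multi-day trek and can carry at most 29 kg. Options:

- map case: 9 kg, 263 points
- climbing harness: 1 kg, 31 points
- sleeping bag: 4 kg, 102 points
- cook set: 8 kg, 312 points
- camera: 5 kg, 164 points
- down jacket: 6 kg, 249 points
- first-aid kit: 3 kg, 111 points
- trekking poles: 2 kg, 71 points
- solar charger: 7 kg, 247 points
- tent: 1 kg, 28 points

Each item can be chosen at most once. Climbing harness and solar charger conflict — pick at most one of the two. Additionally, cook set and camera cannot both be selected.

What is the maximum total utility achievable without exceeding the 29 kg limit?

1049

Best packing: sleeping bag + cook set + down jacket + first-aid kit + solar charger + tent — 29 kg, 1049 total.
Every other selection either busts 29 kg or breaks a pairing rule or fails to beat 1049.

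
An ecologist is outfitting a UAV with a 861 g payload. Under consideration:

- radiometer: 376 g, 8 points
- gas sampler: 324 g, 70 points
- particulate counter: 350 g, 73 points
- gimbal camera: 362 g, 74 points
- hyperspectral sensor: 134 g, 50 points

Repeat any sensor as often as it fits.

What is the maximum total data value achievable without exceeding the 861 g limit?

300

Ranking by ratio (data value/g): hyperspectral sensor 0.37, gas sampler 0.22, particulate counter 0.21.
Taking 6×hyperspectral sensor: 804 g used, 300 in data value.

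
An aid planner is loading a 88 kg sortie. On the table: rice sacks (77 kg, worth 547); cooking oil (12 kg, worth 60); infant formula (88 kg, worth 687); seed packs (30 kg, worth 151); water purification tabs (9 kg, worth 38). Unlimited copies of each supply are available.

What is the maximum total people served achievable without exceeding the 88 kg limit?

Taking infant formula: 88 kg used, 687 in people served.
Every other selection either busts 88 kg or fails to beat 687.

687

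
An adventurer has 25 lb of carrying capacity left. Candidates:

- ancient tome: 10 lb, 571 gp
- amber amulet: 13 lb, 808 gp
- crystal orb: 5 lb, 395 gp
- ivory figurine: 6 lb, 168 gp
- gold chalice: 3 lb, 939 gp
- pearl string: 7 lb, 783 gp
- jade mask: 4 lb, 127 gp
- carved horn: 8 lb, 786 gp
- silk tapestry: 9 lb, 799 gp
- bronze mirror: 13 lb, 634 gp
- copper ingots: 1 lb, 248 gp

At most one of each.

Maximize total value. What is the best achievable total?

The ratio heuristic lands on crystal orb + gold chalice + pearl string + carved horn + copper ingots (3151) but leaves 1 lb idle.
The 8 lb tied up in carved horn is better spent on silk tapestry — total rises to 3164 (25 lb).
Runner-up crystal orb + gold chalice + pearl string + carved horn + copper ingots tops out at 3151.

3164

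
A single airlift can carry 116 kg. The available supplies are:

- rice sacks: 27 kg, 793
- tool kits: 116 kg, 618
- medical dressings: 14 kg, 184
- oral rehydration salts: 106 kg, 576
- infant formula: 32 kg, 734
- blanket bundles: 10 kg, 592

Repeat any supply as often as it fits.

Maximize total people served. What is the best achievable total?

The ratio ordering already packs tightly: 11×blanket bundles, 110 kg, 6512.
No other feasible combination exceeds 6512.

6512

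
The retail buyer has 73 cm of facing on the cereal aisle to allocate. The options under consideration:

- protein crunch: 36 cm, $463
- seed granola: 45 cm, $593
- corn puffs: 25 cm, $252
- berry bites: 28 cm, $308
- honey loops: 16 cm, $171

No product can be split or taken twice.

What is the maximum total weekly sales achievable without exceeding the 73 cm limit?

By weekly sales per cm: seed granola 13.18, protein crunch 12.86, berry bites 11.00 lead.
The ratio ordering already packs tightly: seed granola + berry bites, 73 cm, 901.

901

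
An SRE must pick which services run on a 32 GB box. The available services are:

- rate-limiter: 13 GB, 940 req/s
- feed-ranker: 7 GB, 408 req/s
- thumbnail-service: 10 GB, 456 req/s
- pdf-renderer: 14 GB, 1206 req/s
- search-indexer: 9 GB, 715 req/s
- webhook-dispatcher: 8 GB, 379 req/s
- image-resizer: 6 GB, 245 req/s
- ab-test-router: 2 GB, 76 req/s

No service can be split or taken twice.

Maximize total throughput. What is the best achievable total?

Taking feed-ranker + pdf-renderer + search-indexer + ab-test-router: 32 GB used, 2405 in throughput.

2405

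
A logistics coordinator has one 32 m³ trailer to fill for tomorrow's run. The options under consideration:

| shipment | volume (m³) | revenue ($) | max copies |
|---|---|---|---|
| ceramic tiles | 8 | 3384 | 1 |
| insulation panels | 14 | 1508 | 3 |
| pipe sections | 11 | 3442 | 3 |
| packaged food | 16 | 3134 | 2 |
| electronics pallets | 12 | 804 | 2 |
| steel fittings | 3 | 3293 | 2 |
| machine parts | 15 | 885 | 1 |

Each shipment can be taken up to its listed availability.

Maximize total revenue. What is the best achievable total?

Filling by ratio: ceramic tiles + pipe sections + 2×steel fittings for 13412, with 7 m³ left unused.
Dropping ceramic tiles frees 8 m³; slotting in pipe sections (11 m³) lifts the total to 13470 at 28 m³.
No other feasible combination exceeds 13470.

13470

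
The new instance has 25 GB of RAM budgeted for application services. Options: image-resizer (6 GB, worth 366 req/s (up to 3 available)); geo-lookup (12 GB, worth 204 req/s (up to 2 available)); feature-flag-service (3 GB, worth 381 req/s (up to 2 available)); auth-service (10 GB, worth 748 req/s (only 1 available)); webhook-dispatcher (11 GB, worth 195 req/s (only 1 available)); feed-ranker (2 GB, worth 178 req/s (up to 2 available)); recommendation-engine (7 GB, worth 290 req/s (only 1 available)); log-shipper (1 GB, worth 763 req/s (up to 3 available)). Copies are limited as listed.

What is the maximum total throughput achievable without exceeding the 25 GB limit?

4165

Greedy by ratio would take 2×feature-flag-service + auth-service + 2×feed-ranker + 3×log-shipper: 23 GB used, total 4155.
Dropping 2×feed-ranker frees 4 GB; slotting in image-resizer (6 GB) lifts the total to 4165 at 25 GB.
Nothing else within 25 GB beats 4165.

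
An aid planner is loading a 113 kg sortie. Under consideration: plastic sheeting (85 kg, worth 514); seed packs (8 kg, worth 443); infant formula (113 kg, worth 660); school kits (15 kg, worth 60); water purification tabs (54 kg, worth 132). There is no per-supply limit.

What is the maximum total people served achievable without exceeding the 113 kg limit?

6202

By people served per kg: seed packs 55.38, plastic sheeting 6.05, infant formula 5.84, school kits 4.00 lead.
Taking 14×seed packs: 112 kg used, 6202 in people served.
No other feasible combination exceeds 6202.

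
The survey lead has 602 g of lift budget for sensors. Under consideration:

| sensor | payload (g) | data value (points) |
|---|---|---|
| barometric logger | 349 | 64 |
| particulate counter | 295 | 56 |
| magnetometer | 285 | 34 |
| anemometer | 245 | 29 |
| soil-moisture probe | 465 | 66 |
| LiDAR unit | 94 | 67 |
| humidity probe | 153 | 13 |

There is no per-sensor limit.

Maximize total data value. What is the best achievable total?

402

By data value per g: LiDAR unit 0.71, particulate counter 0.19, barometric logger 0.18 lead.
Taking 6×LiDAR unit: 564 g used, 402 in data value.
No other feasible combination exceeds 402.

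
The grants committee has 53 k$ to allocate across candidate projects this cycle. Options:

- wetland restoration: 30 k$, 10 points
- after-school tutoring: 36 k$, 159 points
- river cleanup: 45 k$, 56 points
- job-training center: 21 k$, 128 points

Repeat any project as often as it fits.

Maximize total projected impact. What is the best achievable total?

By projected impact per k$: job-training center 6.10, after-school tutoring 4.42, river cleanup 1.24 lead.
The ratio ordering already packs tightly: 2×job-training center, 42 k$, 256.
That's the maximum — no swap from here does better than 256.

256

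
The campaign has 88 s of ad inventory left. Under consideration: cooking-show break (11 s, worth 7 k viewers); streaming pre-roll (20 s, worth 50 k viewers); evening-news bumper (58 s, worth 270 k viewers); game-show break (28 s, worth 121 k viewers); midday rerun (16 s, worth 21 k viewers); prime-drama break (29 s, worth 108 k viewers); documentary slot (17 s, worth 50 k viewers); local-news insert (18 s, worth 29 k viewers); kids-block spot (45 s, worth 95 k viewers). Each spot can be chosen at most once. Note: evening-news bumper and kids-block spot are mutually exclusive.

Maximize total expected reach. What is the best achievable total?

391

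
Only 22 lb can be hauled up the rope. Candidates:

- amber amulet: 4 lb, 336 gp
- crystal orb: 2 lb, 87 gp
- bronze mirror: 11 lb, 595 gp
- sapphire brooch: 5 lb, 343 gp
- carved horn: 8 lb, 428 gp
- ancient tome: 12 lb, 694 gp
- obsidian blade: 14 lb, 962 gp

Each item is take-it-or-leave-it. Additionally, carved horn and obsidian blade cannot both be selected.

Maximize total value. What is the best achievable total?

Density check — amber amulet 84.00, obsidian blade 68.71, sapphire brooch 68.60, ancient tome 57.83 are the best per lb.
The ratio heuristic lands on amber amulet + crystal orb + obsidian blade (1385) but leaves 2 lb idle.
Replace amber amulet with sapphire brooch: the trade gains 7 net, giving 1392 at 21 lb.
Next best is amber amulet + crystal orb + obsidian blade at 1385 (20 lb) — short by 7.

1392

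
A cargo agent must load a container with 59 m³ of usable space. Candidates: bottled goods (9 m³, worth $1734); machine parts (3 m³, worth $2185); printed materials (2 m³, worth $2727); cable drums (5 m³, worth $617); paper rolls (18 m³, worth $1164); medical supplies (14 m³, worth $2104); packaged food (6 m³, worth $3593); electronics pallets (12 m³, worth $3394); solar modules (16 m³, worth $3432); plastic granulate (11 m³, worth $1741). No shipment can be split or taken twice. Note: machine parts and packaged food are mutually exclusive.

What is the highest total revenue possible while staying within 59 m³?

16984

By revenue per m³: printed materials 1363.50, machine parts 728.33, packaged food 598.83, electronics pallets 282.83 lead.
Best packing: bottled goods + printed materials + medical supplies + packaged food + electronics pallets + solar modules — 59 m³, 16984 total.
Next best is bottled goods + printed materials + packaged food + electronics pallets + solar modules + plastic granulate at 16621 (56 m³) — short by 363.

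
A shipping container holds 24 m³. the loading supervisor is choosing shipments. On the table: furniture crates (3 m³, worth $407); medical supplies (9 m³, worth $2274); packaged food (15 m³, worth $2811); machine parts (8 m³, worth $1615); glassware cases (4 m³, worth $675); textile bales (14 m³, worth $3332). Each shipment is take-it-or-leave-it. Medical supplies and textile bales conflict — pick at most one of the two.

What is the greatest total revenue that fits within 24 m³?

5085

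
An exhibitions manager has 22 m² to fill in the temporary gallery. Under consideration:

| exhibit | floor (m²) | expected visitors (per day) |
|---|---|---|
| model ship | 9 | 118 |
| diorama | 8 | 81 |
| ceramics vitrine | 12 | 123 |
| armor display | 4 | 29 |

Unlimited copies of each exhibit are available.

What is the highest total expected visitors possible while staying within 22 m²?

Ranking by ratio (expected visitors/m²): model ship 13.11, ceramics vitrine 10.25, diorama 10.12, armor display 7.25.
Best packing: 2×model ship + armor display — 22 m², 265 total.

265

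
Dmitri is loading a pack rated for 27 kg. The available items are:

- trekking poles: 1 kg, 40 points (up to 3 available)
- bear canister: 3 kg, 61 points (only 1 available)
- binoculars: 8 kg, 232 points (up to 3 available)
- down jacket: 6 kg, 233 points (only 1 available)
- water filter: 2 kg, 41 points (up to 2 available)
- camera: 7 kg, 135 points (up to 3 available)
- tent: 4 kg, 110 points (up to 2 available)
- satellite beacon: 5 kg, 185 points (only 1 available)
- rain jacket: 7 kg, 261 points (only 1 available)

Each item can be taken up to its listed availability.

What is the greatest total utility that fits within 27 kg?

Taking the top-ratio items first gives 3×trekking poles + down jacket + water filter + tent + satellite beacon + rain jacket for 950 (27 kg).
The 8 kg tied up in 2×trekking poles and water filter and tent is better spent on binoculars — total rises to 951 (27 kg).

951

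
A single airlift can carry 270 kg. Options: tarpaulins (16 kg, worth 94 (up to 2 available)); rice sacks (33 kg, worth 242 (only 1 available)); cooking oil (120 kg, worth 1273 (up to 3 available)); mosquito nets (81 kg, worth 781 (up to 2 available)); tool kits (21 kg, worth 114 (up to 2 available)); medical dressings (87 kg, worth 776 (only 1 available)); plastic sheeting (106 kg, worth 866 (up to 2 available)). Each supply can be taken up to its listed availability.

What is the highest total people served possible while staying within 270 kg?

By people served per kg: cooking oil 10.61, mosquito nets 9.64, medical dressings 8.92 lead.
Filling by ratio: tarpaulins + 2×cooking oil for 2640, with 14 kg left unused.
Dropping tarpaulins frees 16 kg; slotting in tool kits (21 kg) lifts the total to 2660 at 261 kg.

2660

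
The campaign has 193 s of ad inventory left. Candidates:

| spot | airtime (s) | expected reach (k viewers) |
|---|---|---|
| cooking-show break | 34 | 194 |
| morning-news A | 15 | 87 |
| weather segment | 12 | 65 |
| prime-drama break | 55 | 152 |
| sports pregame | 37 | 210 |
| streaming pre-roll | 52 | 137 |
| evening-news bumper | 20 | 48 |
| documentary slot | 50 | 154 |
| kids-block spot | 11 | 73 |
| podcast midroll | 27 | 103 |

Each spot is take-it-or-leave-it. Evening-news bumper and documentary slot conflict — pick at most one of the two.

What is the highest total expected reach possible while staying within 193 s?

886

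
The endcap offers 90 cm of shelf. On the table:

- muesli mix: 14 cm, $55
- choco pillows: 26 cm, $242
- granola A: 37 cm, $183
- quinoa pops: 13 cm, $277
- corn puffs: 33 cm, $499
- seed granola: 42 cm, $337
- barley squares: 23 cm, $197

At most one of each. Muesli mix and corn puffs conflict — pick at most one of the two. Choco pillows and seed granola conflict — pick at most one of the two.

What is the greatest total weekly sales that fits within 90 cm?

1113

By weekly sales per cm: quinoa pops 21.31, corn puffs 15.12, choco pillows 9.31 lead.
Quinoa pops + corn puffs + seed granola uses 88 of the 90 cm and totals 1113.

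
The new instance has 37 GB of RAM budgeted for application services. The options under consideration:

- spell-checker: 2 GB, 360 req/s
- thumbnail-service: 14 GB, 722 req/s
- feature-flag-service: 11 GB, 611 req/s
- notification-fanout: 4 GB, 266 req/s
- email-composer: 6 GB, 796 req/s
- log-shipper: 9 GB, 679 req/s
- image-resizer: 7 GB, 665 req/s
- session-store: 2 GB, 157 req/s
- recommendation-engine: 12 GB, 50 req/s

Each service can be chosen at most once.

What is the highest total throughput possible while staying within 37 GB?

3268

Greedy by ratio would take spell-checker + notification-fanout + email-composer + log-shipper + image-resizer + session-store: 30 GB used, total 2923.
Replace notification-fanout with feature-flag-service: the trade gains 345 net, giving 3268 at 37 GB.
The closest alternative, spell-checker + feature-flag-service + email-composer + log-shipper + image-resizer, reaches only 3111.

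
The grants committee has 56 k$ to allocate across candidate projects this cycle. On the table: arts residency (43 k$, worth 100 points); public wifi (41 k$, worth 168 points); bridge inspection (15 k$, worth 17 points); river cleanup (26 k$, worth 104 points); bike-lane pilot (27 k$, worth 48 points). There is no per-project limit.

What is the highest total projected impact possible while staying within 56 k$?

208

By projected impact per k$: public wifi 4.10, river cleanup 4.00, arts residency 2.33 lead.
Taking the top-ratio projects first gives public wifi + bridge inspection for 185 (56 k$).
The 56 k$ tied up in public wifi and bridge inspection is better spent on 2×river cleanup — total rises to 208 (52 k$).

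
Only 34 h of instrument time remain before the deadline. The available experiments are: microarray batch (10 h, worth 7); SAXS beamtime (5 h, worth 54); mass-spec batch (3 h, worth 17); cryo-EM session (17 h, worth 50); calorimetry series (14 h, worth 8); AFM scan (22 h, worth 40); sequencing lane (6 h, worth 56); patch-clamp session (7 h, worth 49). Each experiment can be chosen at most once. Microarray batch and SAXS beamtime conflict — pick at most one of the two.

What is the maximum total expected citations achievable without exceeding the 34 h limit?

Density check — SAXS beamtime 10.80, sequencing lane 9.33, patch-clamp session 7.00 are the best per h.
SAXS beamtime + mass-spec batch + cryo-EM session + sequencing lane uses 31 of the 34 h and totals 177.
The closest alternative, SAXS beamtime + mass-spec batch + sequencing lane + patch-clamp session, reaches only 176.

177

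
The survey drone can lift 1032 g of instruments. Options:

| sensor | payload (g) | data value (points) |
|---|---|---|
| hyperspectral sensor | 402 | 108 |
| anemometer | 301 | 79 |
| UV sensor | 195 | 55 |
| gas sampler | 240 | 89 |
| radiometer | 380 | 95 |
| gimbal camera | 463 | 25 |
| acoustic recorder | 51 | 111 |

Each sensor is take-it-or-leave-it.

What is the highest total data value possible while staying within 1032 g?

387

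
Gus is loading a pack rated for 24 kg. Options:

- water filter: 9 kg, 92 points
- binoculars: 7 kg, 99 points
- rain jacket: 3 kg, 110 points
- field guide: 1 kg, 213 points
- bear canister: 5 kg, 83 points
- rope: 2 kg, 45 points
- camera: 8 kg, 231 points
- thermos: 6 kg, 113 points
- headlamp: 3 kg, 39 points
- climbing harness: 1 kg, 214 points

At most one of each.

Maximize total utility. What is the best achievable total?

The ratio ordering already packs tightly: rain jacket + field guide + rope + camera + thermos + headlamp + climbing harness, 24 kg, 965.

965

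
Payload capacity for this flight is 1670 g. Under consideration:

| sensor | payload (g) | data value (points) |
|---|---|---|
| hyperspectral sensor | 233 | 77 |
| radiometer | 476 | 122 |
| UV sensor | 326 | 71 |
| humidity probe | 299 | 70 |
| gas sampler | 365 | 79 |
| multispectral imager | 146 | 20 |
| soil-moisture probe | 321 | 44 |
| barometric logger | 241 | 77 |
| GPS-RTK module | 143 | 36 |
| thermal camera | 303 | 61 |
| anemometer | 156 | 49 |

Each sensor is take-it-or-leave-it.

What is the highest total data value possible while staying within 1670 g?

Greedy by ratio would take hyperspectral sensor + radiometer + humidity probe + barometric logger + GPS-RTK module + anemometer: 1548 g used, total 431.
Replace humidity probe with gas sampler: the trade gains 9 net, giving 440 at 1614 g.
Runner-up hyperspectral sensor + radiometer + UV sensor + barometric logger + GPS-RTK module + anemometer tops out at 432.

440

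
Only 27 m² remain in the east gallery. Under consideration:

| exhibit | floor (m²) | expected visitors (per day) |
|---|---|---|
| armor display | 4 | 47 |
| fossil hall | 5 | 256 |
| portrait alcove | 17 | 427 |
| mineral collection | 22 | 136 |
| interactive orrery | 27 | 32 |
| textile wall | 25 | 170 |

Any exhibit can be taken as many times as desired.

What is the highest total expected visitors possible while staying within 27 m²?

1280

Best packing: 5×fossil hall — 25 m², 1280 total.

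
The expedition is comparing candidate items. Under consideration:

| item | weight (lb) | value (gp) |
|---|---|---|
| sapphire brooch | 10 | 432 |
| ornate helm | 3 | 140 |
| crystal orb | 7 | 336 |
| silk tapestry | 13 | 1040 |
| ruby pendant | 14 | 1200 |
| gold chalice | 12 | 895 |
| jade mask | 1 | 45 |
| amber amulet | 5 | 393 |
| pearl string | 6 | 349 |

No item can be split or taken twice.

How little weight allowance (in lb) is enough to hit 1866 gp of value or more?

25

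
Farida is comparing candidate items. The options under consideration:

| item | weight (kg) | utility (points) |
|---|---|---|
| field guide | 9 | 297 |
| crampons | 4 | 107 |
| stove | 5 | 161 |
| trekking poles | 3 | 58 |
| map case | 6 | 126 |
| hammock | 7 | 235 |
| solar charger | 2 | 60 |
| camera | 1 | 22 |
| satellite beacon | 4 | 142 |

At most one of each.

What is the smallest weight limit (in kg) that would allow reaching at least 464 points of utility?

15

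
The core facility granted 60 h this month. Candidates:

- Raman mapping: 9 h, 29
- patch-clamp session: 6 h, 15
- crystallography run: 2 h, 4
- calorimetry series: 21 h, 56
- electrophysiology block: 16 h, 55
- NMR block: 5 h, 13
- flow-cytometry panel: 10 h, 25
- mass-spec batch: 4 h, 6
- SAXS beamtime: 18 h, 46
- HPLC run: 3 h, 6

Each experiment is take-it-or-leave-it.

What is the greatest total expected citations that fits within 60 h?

By expected citations per h: electrophysiology block 3.44, Raman mapping 3.22, calorimetry series 2.67 lead.
Taking the top-ratio experiments first gives Raman mapping + patch-clamp session + crystallography run + calorimetry series + electrophysiology block + NMR block for 172 (59 h).
The 2 h tied up in crystallography run is better spent on HPLC run — total rises to 174 (60 h).
Every other selection either busts 60 h or fails to beat 174.

174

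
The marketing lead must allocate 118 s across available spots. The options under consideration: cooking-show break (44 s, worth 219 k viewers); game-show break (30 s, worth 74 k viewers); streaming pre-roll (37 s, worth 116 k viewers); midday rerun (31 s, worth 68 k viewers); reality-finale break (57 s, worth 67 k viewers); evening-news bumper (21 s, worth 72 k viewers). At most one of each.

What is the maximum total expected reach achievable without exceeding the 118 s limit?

409

Taking the top-ratio spots first gives cooking-show break + streaming pre-roll + evening-news bumper for 407 (102 s).
Dropping evening-news bumper frees 21 s; slotting in game-show break (30 s) lifts the total to 409 at 111 s.
The closest alternative, cooking-show break + streaming pre-roll + evening-news bumper, reaches only 407.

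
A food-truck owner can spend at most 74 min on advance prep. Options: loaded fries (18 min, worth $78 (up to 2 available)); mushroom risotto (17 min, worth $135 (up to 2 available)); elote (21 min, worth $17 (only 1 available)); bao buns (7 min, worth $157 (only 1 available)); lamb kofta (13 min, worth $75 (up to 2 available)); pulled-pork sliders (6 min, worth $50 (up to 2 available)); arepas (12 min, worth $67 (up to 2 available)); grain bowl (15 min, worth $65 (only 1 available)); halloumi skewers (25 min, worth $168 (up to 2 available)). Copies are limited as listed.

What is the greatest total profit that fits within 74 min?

645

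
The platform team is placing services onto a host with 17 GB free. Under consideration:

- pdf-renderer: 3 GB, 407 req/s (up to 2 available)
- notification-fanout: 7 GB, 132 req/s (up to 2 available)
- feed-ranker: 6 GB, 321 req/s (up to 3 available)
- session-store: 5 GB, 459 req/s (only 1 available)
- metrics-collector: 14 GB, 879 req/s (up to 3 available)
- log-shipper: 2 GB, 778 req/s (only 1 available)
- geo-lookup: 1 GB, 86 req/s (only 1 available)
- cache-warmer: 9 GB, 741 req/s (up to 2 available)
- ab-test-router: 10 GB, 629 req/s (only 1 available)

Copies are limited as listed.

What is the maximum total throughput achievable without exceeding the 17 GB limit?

2333

Taking the top-ratio services first gives 2×pdf-renderer + session-store + log-shipper + geo-lookup for 2137 (14 GB).
Dropping session-store and geo-lookup frees 6 GB; slotting in cache-warmer (9 GB) lifts the total to 2333 at 17 GB.
No other feasible combination exceeds 2333.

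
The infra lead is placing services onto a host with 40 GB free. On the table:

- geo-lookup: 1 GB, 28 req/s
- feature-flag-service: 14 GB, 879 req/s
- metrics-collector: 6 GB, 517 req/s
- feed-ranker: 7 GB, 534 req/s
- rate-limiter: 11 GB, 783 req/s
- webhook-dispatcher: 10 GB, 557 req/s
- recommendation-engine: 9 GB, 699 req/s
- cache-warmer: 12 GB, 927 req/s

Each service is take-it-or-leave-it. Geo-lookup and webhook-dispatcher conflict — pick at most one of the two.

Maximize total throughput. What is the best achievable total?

By throughput per GB: metrics-collector 86.17, recommendation-engine 77.67, cache-warmer 77.25, feed-ranker 76.29 lead.
A density-first pass picks geo-lookup + metrics-collector + feed-ranker + recommendation-engine + cache-warmer — 2705 at 35 GB.
The 6 GB tied up in metrics-collector is better spent on rate-limiter — total rises to 2971 (40 GB).
Next best is geo-lookup + metrics-collector + rate-limiter + recommendation-engine + cache-warmer at 2954 (39 GB) — short by 17.

2971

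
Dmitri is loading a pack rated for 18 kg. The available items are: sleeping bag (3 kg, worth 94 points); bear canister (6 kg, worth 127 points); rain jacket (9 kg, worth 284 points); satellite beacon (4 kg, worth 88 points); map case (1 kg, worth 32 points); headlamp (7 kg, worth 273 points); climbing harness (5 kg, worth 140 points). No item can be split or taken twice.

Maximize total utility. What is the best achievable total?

589

Taking rain jacket + map case + headlamp: 17 kg used, 589 in utility.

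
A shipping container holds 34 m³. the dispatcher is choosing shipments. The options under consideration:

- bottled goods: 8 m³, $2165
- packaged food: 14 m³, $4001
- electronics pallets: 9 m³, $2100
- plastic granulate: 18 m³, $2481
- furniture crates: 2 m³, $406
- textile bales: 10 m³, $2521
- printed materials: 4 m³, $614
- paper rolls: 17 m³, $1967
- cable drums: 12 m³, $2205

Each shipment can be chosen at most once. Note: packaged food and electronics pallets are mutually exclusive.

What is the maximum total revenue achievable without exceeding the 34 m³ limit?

Density check — packaged food 285.79, bottled goods 270.62, textile bales 252.10 are the best per m³.
Taking bottled goods + packaged food + furniture crates + textile bales: 34 m³ used, 9093 in revenue.
Nothing else feasible within 34 m³ beats 9093.

9093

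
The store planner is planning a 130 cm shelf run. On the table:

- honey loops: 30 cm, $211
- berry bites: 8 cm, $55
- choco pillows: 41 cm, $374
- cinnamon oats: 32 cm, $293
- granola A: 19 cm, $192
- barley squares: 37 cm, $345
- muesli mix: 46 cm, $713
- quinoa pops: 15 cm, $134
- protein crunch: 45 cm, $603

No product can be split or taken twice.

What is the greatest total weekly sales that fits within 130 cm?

1661

By weekly sales per cm: muesli mix 15.50, protein crunch 13.40, granola A 10.11, barley squares 9.32 lead.
Taking the top-ratio products first gives granola A + muesli mix + quinoa pops + protein crunch for 1642 (125 cm).
Dropping granola A and quinoa pops frees 34 cm; slotting in barley squares (37 cm) lifts the total to 1661 at 128 cm.
The closest alternative, granola A + muesli mix + quinoa pops + protein crunch, reaches only 1642.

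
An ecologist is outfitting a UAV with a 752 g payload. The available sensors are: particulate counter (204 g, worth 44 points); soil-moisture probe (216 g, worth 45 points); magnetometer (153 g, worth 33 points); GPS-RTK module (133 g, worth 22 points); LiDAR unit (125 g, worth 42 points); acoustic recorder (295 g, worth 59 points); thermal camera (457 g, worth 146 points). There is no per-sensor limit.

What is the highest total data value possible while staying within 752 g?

252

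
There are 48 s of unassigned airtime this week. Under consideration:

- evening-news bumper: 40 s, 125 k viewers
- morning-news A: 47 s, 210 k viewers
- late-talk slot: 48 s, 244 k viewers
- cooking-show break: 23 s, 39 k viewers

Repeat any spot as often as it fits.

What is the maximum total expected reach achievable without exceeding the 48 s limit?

By expected reach per s: late-talk slot 5.08, morning-news A 4.47, evening-news bumper 3.12, cooking-show break 1.70 lead.
Best packing: late-talk slot — 48 s, 244 total.
That's the maximum — no swap from here does better than 244.

244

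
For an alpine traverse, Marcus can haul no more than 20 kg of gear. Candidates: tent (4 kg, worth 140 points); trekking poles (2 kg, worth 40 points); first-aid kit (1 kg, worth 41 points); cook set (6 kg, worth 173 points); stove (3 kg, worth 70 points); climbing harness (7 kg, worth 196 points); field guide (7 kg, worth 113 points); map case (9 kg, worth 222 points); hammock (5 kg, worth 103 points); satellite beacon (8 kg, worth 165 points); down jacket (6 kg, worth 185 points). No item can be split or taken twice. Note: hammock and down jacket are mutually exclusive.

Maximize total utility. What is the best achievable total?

609

By utility per kg: first-aid kit 41.00, tent 35.00, down jacket 30.83 lead.
Best packing: tent + first-aid kit + cook set + stove + down jacket — 20 kg, 609 total.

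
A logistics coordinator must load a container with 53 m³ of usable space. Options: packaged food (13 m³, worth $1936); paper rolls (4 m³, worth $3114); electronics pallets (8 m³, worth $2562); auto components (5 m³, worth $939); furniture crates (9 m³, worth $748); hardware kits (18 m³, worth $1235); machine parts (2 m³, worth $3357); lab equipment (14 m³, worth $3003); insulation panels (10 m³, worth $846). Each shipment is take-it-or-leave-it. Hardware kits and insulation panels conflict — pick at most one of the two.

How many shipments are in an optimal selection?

6

Best achievable revenue is 14911.
packaged food + paper rolls + electronics pallets + auto components + machine parts + lab equipment hits 14911 at 46 m³.
Every optimal selection uses 6 shipments.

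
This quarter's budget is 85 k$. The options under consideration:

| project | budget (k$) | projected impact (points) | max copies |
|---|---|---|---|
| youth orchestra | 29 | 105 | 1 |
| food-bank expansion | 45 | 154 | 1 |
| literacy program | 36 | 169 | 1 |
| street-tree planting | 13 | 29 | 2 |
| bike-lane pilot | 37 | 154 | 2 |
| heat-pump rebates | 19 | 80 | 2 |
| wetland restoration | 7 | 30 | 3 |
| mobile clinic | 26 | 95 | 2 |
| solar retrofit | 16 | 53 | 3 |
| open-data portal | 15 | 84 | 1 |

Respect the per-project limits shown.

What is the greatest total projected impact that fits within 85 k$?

393

By projected impact per k$: open-data portal 5.60, literacy program 4.69, wetland restoration 4.29 lead.
Taking the top-ratio projects first gives literacy program + street-tree planting + 3×wetland restoration + open-data portal for 372 (85 k$).
Replace street-tree planting and wetland restoration with heat-pump rebates: the trade gains 21 net, giving 393 at 84 k$.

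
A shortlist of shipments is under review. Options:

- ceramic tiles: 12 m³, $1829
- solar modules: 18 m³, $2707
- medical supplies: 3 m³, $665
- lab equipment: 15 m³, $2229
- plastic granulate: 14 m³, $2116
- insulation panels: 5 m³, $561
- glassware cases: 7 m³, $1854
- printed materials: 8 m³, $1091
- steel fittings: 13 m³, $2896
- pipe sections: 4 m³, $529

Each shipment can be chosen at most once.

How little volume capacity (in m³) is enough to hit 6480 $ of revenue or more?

Look for the lowest-volume combination reaching 6480.
medical supplies + glassware cases + printed materials + steel fittings reaches 6506 using 31 m³.
No combination under 31 m³ hits 6480.

31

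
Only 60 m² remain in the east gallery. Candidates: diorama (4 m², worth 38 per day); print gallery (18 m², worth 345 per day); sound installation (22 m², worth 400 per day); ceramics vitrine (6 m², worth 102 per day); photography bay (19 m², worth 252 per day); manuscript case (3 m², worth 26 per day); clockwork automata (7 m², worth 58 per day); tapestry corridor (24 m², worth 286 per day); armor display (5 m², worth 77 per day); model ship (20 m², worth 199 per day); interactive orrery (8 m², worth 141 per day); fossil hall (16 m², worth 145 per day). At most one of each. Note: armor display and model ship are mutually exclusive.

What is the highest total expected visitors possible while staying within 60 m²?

By expected visitors per m²: print gallery 19.17, sound installation 18.18, interactive orrery 17.62, ceramics vitrine 17.00 lead.
Print gallery + sound installation + ceramics vitrine + armor display + interactive orrery uses 59 of the 60 m² and totals 1065.

1065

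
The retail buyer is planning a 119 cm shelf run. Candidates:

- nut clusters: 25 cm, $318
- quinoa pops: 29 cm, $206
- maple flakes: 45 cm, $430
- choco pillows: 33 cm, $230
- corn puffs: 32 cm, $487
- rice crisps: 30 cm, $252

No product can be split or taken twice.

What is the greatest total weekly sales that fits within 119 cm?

A density-first pass picks nut clusters + maple flakes + corn puffs — 1235 at 102 cm.
Dropping maple flakes frees 45 cm; slotting in quinoa pops + rice crisps (59 cm) lifts the total to 1263 at 116 cm.
Every other selection either busts 119 cm or fails to beat 1263.

1263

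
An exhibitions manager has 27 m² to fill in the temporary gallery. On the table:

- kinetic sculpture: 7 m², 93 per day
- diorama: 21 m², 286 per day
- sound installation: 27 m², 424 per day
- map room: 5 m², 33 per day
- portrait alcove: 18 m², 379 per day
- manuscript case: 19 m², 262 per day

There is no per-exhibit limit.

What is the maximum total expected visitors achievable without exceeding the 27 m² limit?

472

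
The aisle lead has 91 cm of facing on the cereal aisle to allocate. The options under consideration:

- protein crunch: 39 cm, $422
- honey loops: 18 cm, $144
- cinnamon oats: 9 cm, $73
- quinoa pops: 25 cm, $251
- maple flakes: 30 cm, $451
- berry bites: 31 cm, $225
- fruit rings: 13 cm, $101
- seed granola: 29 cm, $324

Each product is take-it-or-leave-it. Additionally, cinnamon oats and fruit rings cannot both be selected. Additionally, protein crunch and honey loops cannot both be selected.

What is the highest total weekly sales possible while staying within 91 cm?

Taking quinoa pops + maple flakes + seed granola: 84 cm used, 1026 in weekly sales.
The closest alternative, honey loops + maple flakes + fruit rings + seed granola, reaches only 1020.

1026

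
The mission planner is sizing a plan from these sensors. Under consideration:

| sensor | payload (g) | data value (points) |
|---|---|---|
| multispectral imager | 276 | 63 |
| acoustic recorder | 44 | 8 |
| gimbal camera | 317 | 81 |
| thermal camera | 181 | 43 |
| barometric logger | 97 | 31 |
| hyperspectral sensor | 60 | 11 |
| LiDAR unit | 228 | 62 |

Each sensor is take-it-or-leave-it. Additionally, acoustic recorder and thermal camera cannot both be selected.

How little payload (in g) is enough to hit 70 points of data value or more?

Need the lightest bundle worth ≥ 70.
acoustic recorder + LiDAR unit: 70 data value at 272 g.
No combination under 272 g hits 70.

272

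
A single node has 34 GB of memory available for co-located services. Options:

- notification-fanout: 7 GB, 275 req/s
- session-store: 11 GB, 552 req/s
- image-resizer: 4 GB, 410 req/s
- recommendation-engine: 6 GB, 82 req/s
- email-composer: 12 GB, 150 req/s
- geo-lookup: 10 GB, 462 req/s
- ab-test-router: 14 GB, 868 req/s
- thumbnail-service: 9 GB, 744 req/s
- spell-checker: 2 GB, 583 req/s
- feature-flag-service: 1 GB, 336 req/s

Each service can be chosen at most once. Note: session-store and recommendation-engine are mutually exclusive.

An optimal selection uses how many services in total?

5

Optimal total is 2941.
One optimal bundle: image-resizer + ab-test-router + thumbnail-service + spell-checker + feature-flag-service (30 GB).
Every optimal selection uses 5 services.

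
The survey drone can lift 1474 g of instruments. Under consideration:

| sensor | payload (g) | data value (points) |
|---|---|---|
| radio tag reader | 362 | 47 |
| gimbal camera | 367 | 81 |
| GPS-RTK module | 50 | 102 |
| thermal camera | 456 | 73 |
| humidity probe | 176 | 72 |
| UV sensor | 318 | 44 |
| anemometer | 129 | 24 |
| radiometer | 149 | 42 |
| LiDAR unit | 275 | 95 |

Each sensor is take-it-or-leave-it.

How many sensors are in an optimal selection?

6

Optimal total is 465.
For example gimbal camera + GPS-RTK module + thermal camera + humidity probe + radiometer + LiDAR unit achieves it, using 1473 g.
Every optimal selection uses 6 sensors.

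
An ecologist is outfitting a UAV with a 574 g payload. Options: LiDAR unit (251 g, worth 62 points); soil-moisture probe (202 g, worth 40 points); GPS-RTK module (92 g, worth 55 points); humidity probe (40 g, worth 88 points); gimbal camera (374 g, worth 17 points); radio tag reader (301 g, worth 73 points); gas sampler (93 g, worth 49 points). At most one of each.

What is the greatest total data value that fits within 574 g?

265

The ratio heuristic lands on LiDAR unit + GPS-RTK module + humidity probe + gas sampler (254) but leaves 98 g idle.
The 251 g tied up in LiDAR unit is better spent on radio tag reader — total rises to 265 (526 g).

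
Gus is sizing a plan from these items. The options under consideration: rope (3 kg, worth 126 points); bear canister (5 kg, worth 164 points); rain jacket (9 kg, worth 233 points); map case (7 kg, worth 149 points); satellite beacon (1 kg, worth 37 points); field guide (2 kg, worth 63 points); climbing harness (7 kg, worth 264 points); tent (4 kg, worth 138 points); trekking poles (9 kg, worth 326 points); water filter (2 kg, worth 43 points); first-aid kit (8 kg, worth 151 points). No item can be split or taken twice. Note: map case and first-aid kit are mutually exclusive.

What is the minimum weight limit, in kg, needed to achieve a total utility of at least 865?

Minimise kg subject to total utility ≥ 865.
rope + bear canister + climbing harness + trekking poles reaches 880 using 24 kg.
Any bundle with less than 24 kg falls short of 865.

24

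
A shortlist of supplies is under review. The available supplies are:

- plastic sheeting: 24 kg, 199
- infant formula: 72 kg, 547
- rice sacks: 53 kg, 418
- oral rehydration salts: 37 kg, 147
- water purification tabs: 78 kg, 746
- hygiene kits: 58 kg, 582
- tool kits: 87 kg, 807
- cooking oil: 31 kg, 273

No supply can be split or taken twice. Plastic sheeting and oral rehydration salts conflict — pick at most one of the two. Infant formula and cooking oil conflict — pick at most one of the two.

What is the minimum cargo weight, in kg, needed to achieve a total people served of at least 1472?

Minimise kg subject to total people served ≥ 1472.
plastic sheeting + water purification tabs + hygiene kits: 1527 people served at 160 kg.
No combination under 160 kg hits 1472.

160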